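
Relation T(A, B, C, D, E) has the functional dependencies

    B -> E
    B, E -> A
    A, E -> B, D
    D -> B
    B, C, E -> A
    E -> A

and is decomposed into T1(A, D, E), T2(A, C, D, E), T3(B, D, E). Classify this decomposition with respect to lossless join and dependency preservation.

Lossless test (chase): Rows 1 and 2 agree on A, E; apply A, E→B, D and equate their B, D entries. Rows 1 and 3 agree on D; apply D→B and equate their B entries. Rows 1 and 3 agree on E; apply E→A and equate their A entries. Row 2 is now all distinguished symbols — the join is lossless.
Dependency preservation: B, E → A; A, E → B, D; B, C, E → A are not contained in any single fragment, but the restricted closure of each left-hand side across the fragments still reaches the right-hand side; the remaining FDs each lie inside some fragment. All dependencies are preserved.

lossless and dependency-preserving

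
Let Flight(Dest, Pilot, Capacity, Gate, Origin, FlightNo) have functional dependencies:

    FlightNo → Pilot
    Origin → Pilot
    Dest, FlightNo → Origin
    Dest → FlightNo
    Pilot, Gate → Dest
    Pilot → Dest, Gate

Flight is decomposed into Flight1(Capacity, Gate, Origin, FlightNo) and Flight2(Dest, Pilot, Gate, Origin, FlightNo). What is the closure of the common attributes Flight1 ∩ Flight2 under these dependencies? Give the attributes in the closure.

Flight1 ∩ Flight2 = {Gate, Origin, FlightNo}.
FlightNo → Pilot applies, adding Pilot
Pilot, Gate → Dest applies, adding Dest
Closure: {Dest, Pilot, Gate, Origin, FlightNo}.

Dest, Pilot, Gate, Origin, FlightNo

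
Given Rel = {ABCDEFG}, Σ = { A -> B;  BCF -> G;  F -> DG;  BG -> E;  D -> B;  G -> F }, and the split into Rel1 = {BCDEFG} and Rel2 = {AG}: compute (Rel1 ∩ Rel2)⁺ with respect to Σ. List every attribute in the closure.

Rel1 ∩ Rel2 = {G}.
G → F applies, adding F
F → DG applies, adding D
D → B applies, adding B
BG → E applies, adding E
Closure: {BDEFG}.

BDEFG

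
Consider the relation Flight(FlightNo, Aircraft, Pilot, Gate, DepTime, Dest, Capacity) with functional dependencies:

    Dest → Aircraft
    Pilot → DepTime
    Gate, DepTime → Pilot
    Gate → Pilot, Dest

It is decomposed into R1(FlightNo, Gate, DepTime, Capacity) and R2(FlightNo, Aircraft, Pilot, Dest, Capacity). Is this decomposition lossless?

Common attributes: R1 ∩ R2 = {FlightNo, Capacity}.
No dependency enlarges {FlightNo, Capacity}, so (FlightNo, Capacity)⁺ = {FlightNo, Capacity}.
The closure contains neither all of R1 = {FlightNo, Gate, DepTime, Capacity} nor all of R2 = {FlightNo, Aircraft, Pilot, Dest, Capacity}, so the common attributes are not a superkey of either fragment. The join is lossy.

No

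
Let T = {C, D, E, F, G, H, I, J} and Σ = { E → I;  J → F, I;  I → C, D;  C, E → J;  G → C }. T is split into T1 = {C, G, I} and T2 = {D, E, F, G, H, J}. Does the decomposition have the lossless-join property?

No

Common attributes: T1 ∩ T2 = {G}.
Closure of {G}: G → C applies, adding C. So (G)⁺ = {C, G}.
The closure contains neither all of T1 = {C, G, I} nor all of T2 = {D, E, F, G, H, J}, so the common attributes are not a superkey of either fragment. The join is lossy.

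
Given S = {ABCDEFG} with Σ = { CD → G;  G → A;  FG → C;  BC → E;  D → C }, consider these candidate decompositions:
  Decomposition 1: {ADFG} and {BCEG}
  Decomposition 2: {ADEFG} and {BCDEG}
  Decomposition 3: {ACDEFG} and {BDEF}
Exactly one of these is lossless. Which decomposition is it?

Decomposition 3

Decomposition 1: common = {G}, closure = {AG} → lossy.
Decomposition 2: common = {DEG}, closure = {ACDEG} → lossy.
Decomposition 3: common = {DEF}, closure = {ACDEFG} → lossless.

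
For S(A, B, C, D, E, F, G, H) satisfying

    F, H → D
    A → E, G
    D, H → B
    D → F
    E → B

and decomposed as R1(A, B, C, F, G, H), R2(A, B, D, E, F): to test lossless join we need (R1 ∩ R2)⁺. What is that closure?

A, B, E, F, G

R1 ∩ R2 = {A, B, F}.
A → E, G applies, adding E, G
Closure: {A, B, E, F, G}.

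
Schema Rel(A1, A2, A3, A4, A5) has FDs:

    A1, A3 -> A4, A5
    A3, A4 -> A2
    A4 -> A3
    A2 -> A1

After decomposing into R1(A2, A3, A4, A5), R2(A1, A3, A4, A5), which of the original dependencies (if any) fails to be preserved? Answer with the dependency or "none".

A2 -> A1

Check A2 → A1: no single fragment contains all of {A1, A2}, and the restricted closure of {A2} across the fragments never reaches {A1}.
A1, A3 → A4, A5 is preserved.
A3, A4 → A2 is preserved.
A4 → A3 is preserved.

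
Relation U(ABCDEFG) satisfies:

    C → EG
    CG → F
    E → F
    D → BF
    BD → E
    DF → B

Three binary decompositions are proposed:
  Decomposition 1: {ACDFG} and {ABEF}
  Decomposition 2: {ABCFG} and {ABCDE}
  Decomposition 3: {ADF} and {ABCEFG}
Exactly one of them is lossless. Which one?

Decomposition 1: common = {AF}, closure = {AF} → lossy.
Decomposition 2: common = {ABC}, closure = {ABCEFG} → lossless.
Decomposition 3: common = {AF}, closure = {AF} → lossy.

Decomposition 2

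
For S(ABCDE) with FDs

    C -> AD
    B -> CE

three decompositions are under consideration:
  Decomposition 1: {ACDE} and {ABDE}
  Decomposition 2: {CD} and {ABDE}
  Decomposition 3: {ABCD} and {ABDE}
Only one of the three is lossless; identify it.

Decomposition 3

Decomposition 1: common = {ADE}, closure = {ADE} → lossy.
Decomposition 2: common = {D}, closure = {D} → lossy.
Decomposition 3: common = {ABD}, closure = {ABCDE} → lossless.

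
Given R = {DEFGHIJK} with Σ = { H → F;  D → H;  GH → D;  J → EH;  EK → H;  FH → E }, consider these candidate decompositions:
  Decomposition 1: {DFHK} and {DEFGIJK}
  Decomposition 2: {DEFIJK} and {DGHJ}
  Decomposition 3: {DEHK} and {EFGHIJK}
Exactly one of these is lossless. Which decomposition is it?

Decomposition 1

Decomposition 1: common = {DFK}, closure = {DEFHK} → lossless.
Decomposition 2: common = {DJ}, closure = {DEFHJ} → lossy.
Decomposition 3: common = {EHK}, closure = {EFHK} → lossy.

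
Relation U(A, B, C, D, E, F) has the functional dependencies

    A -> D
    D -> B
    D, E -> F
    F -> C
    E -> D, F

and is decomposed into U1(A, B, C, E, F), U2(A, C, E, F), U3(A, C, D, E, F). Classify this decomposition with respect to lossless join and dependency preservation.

Lossless test (chase): Rows 1 and 2 agree on A; apply A→D and equate their D entries. Rows 1 and 3 agree on A; apply A→D and equate their D entries. Rows 1 and 2 agree on D; apply D→B and equate their B entries. Rows 1 and 3 agree on D; apply D→B and equate their B entries. Row 1 is now all distinguished symbols — the join is lossless.
Dependency preservation: the restricted closure of {D} across the fragments never reaches {B}, so D → B cannot be enforced without a join — not preserved.

lossless but not dependency-preserving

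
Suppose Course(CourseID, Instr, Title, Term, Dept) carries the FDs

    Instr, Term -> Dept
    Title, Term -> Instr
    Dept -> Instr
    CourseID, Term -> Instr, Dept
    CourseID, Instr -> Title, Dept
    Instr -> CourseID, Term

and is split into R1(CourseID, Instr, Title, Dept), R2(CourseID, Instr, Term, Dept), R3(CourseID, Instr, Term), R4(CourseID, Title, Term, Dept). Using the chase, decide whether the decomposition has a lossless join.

Yes

Chase test. Columns are CourseID, Instr, Title, Term, Dept; row i has aⱼ where attribute j ∈ Ri, else bᵢⱼ.
Initial tableau (one row per fragment):
  row 1: a1 a2 a3 b14 a5
  row 2: a1 a2 b23 a4 a5
  row 3: a1 a2 b33 a4 b35
  row 4: a1 b42 a3 a4 a5
Rows 2 and 3 agree on Instr, Term; apply Instr, Term→Dept and equate their Dept entries.
Rows 1 and 4 agree on Dept; apply Dept→Instr and equate their Instr entries.
Rows 1 and 2 agree on CourseID, Instr; apply CourseID, Instr→Title, Dept and equate their Title, Dept entries.
Rows 1 and 3 agree on CourseID, Instr; apply CourseID, Instr→Title, Dept and equate their Title, Dept entries.
Rows 1 and 2 agree on Instr; apply Instr→CourseID, Term and equate their CourseID, Term entries.
Row 1 is now all distinguished symbols — the join is lossless.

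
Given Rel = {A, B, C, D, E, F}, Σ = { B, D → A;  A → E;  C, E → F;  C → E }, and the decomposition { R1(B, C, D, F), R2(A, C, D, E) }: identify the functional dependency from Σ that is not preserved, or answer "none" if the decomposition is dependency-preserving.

B, D → A

Check B, D → A: no single fragment contains all of {A, B, D}, and the restricted closure of {B, D} across the fragments never reaches {A}.
A → E is preserved.
C, E → F is preserved.
C → E is preserved.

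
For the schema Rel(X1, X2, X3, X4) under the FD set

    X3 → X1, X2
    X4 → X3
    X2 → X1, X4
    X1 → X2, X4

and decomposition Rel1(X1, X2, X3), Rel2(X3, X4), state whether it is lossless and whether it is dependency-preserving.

lossless and dependency-preserving

Lossless test: (X3)⁺ = {X1, X2, X3, X4}, which contains all of one fragment — lossless.
Dependency preservation: X2 → X1, X4; X1 → X2, X4 are not contained in any single fragment, but the restricted closure of each left-hand side across the fragments still reaches the right-hand side; the remaining FDs each lie inside some fragment. All dependencies are preserved.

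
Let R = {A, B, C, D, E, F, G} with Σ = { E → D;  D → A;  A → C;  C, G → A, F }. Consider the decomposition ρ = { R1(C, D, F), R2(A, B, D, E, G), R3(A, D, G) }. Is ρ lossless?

No

Chase test. Columns are A, B, C, D, E, F, G; row i has aⱼ where attribute j ∈ Ri, else bᵢⱼ.
Initial tableau (one row per fragment):
  row 1: b11 b12 a3 a4 b15 a6 b17
  row 2: a1 a2 b23 a4 a5 b26 a7
  row 3: a1 b32 b33 a4 b35 b36 a7
Rows 1 and 2 agree on D; apply D→A and equate their A entries.
Rows 1 and 2 agree on A; apply A→C and equate their C entries.
Rows 1 and 3 agree on A; apply A→C and equate their C entries.
Rows 2 and 3 agree on C, G; apply C, G→A, F and equate their A, F entries.
No row becomes fully distinguished — the join is lossy.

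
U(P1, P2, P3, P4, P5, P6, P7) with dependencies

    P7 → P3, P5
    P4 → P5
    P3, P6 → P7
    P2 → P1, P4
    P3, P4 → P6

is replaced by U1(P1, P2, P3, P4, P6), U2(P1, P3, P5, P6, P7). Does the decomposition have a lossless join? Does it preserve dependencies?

Lossless test: (P1, P3, P6)⁺ = {P1, P3, P5, P6, P7}, which contains all of one fragment — lossless.
Dependency preservation: the restricted closure of {P4} across the fragments never reaches {P5}, so P4 → P5 cannot be enforced without a join — not preserved.

lossless but not dependency-preserving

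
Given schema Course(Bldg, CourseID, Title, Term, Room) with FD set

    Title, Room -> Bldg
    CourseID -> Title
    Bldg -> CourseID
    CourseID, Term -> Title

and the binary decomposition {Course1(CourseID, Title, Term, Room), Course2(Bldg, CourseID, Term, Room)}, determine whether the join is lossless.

Common attributes: Course1 ∩ Course2 = {CourseID, Term, Room}.
Closure of {CourseID, Term, Room}: CourseID → Title applies, adding Title; Title, Room → Bldg applies, adding Bldg. So (CourseID, Term, Room)⁺ = {Bldg, CourseID, Title, Term, Room}.
This closure contains every attribute of Course1, so Course1 ∩ Course2 → Course1. The join is lossless.

Yes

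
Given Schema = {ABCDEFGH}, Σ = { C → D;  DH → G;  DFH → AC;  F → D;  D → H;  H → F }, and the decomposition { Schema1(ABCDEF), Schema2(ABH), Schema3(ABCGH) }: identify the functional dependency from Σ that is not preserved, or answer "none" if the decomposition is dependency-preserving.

C → D lies within Schema1.
DH → G: restricted closure across fragments reaches G.
DFH → AC: restricted closure across fragments reaches AC.
F → D lies within Schema1.
D → H: restricted closure across fragments reaches H.
H → F: restricted closure across fragments reaches F.
Every dependency is enforceable on the fragments, so the decomposition is dependency-preserving.

none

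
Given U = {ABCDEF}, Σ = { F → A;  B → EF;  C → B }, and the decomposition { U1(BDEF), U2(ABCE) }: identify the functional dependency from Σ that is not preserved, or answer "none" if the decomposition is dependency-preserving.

Check F → A: no single fragment contains all of {AF}, and the restricted closure of {F} across the fragments never reaches {A}.
B → EF is preserved.
C → B is preserved.

F → A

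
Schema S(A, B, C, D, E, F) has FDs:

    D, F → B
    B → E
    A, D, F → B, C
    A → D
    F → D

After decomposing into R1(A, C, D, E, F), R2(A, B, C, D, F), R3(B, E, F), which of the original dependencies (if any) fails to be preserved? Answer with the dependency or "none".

none

D, F → B lies within R2.
B → E lies within R3.
A, D, F → B, C lies within R2.
A → D lies within R1.
F → D lies within R1.
Every dependency is enforceable on the fragments, so the decomposition is dependency-preserving.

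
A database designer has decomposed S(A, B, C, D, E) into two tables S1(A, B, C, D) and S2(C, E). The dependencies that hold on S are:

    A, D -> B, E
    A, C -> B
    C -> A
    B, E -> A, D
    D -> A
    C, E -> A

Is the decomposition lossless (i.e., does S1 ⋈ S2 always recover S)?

Common attributes: S1 ∩ S2 = {C}.
Closure of {C}: C → A applies, adding A; A, C → B applies, adding B. So (C)⁺ = {A, B, C}.
The closure contains neither all of S1 = {A, B, C, D} nor all of S2 = {C, E}, so the common attributes are not a superkey of either fragment. The join is lossy.

No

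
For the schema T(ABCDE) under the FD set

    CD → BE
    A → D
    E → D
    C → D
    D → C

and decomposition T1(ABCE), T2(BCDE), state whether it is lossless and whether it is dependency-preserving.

Lossless test: (BCE)⁺ = {BCDE}, which contains all of one fragment — lossless.
Dependency preservation: A → D is not contained in any single fragment, but the restricted closure of its left-hand side across the fragments still reaches the right-hand side; the remaining FDs each lie inside some fragment. All dependencies are preserved.

lossless and dependency-preserving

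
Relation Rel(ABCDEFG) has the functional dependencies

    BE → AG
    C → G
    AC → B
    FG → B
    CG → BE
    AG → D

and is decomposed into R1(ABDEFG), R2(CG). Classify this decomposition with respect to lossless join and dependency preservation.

Lossless test: (G)⁺ = {G}, which is a superkey of neither fragment — lossy.
Dependency preservation: the restricted closure of {AC} across the fragments never reaches {B}, so AC → B cannot be enforced without a join — not preserved.

lossy and not dependency-preserving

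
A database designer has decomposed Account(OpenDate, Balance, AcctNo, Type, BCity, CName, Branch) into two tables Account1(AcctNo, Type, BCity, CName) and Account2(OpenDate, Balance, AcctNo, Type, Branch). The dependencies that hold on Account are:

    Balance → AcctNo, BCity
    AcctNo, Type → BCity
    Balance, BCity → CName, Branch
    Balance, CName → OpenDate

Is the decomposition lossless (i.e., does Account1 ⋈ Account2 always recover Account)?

Common attributes: Account1 ∩ Account2 = {AcctNo, Type}.
Closure of {AcctNo, Type}: AcctNo, Type → BCity applies, adding BCity. So (AcctNo, Type)⁺ = {AcctNo, Type, BCity}.
The closure contains neither all of Account1 = {AcctNo, Type, BCity, CName} nor all of Account2 = {OpenDate, Balance, AcctNo, Type, Branch}, so the common attributes are not a superkey of either fragment. The join is lossy.

No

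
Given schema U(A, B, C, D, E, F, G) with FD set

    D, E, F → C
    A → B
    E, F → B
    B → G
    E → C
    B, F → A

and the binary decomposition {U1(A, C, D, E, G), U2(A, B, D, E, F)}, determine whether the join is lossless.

Yes

Common attributes: U1 ∩ U2 = {A, D, E}.
Closure of {A, D, E}: A → B applies, adding B; B → G applies, adding G; E → C applies, adding C. So (A, D, E)⁺ = {A, B, C, D, E, G}.
This closure contains every attribute of U1, so U1 ∩ U2 → U1. The join is lossless.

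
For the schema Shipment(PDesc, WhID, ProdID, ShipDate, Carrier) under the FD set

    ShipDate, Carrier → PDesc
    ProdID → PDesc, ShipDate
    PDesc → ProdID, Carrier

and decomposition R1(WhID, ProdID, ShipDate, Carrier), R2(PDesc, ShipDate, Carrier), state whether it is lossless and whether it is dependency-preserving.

Lossless test: (ShipDate, Carrier)⁺ = {PDesc, ProdID, ShipDate, Carrier}, which contains all of one fragment — lossless.
Dependency preservation: ProdID → PDesc, ShipDate; PDesc → ProdID, Carrier are not contained in any single fragment, but the restricted closure of each left-hand side across the fragments still reaches the right-hand side; the remaining FDs each lie inside some fragment. All dependencies are preserved.

lossless and dependency-preserving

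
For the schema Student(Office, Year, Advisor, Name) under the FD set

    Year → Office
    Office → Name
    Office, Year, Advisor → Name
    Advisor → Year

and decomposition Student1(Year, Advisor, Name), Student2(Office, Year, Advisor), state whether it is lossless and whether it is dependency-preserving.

lossless but not dependency-preserving

Lossless test: (Year, Advisor)⁺ = {Office, Year, Advisor, Name}, which contains all of one fragment — lossless.
Dependency preservation: the restricted closure of {Office} across the fragments never reaches {Name}, so Office → Name cannot be enforced without a join — not preserved.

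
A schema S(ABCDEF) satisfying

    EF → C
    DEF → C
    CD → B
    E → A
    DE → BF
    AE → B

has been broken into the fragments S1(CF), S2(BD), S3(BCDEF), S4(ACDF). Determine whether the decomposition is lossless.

Chase test. Columns are ABCDEF; row i has aⱼ where attribute j ∈ Si, else bᵢⱼ.
Initial tableau (one row per fragment):
  row 1: b11 b12 a3 b14 b15 a6
  row 2: b21 a2 b23 a4 b25 b26
  row 3: b31 a2 a3 a4 a5 a6
  row 4: a1 b42 a3 a4 b45 a6
Rows 3 and 4 agree on CD; apply CD→B and equate their B entries.
No row becomes fully distinguished — the join is lossy.

No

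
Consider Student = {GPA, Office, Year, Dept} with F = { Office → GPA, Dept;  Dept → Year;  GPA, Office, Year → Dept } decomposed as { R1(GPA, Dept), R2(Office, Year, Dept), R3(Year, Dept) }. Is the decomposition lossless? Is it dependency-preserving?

lossy and not dependency-preserving

Lossless test (chase): Rows 1 and 2 agree on Dept; apply Dept→Year and equate their Year entries. No row becomes fully distinguished — the join is lossy.
Dependency preservation: the restricted closure of {Office} across the fragments never reaches {GPA, Dept}, so Office → GPA, Dept cannot be enforced without a join — not preserved.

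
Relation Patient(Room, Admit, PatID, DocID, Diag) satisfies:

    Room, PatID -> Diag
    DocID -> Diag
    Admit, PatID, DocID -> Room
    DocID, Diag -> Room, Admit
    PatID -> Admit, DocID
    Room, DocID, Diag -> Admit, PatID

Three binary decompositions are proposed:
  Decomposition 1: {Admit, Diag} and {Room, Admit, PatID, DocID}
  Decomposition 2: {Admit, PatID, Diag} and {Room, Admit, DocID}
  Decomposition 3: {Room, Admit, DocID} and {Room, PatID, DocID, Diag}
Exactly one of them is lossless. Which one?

Decomposition 1: common = {Admit}, closure = {Admit} → lossy.
Decomposition 2: common = {Admit}, closure = {Admit} → lossy.
Decomposition 3: common = {Room, DocID}, closure = {Room, Admit, PatID, DocID, Diag} → lossless.

Decomposition 3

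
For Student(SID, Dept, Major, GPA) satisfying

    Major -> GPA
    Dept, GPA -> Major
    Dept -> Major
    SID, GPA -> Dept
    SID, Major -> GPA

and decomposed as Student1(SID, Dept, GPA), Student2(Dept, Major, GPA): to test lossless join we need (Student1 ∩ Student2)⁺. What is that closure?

Student1 ∩ Student2 = {Dept, GPA}.
Dept, GPA → Major applies, adding Major
Closure: {Dept, Major, GPA}.

Dept, Major, GPA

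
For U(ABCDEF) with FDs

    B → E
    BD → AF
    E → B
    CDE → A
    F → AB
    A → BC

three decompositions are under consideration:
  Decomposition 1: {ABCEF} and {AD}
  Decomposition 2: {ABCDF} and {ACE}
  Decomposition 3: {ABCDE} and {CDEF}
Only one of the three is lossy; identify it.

Decomposition 1

Decomposition 1: common = {A}, closure = {ABCE} → lossy.
Decomposition 2: common = {AC}, closure = {ABCE} → lossless.
Decomposition 3: common = {CDE}, closure = {ABCDEF} → lossless.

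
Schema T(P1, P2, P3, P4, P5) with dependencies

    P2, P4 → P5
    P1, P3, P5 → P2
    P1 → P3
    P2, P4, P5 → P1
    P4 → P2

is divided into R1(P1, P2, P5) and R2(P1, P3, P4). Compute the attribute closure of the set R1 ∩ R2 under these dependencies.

P1, P3

R1 ∩ R2 = {P1}.
P1 → P3 applies, adding P3
Closure: {P1, P3}.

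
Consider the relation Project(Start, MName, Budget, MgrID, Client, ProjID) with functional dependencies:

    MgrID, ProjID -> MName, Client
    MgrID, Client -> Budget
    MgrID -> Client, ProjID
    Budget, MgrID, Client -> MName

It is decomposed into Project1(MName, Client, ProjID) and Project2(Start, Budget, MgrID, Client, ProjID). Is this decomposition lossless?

Common attributes: Project1 ∩ Project2 = {Client, ProjID}.
No dependency enlarges {Client, ProjID}, so (Client, ProjID)⁺ = {Client, ProjID}.
The closure contains neither all of Project1 = {MName, Client, ProjID} nor all of Project2 = {Start, Budget, MgrID, Client, ProjID}, so the common attributes are not a superkey of either fragment. The join is lossy.

No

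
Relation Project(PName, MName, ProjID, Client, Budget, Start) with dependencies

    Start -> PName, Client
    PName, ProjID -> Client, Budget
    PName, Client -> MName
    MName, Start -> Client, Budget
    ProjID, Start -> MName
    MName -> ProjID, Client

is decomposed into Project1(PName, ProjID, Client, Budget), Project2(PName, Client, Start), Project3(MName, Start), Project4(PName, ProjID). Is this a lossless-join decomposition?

Yes

Chase test. Columns are PName, MName, ProjID, Client, Budget, Start; row i has aⱼ where attribute j ∈ Projecti, else bᵢⱼ.
Initial tableau (one row per fragment):
  row 1: a1 b12 a3 a4 a5 b16
  row 2: a1 b22 b23 a4 b25 a6
  row 3: b31 a2 b33 b34 b35 a6
  row 4: a1 b42 a3 b44 b45 b46
Rows 2 and 3 agree on Start; apply Start→PName, Client and equate their PName, Client entries.
Rows 1 and 4 agree on PName, ProjID; apply PName, ProjID→Client, Budget and equate their Client, Budget entries.
Rows 1 and 2 agree on PName, Client; apply PName, Client→MName and equate their MName entries.
Rows 1 and 3 agree on PName, Client; apply PName, Client→MName and equate their MName entries.
Rows 1 and 4 agree on PName, Client; apply PName, Client→MName and equate their MName entries.
Rows 2 and 3 agree on MName, Start; apply MName, Start→Client, Budget and equate their Client, Budget entries.
Rows 1 and 2 agree on MName; apply MName→ProjID, Client and equate their ProjID, Client entries.
Rows 1 and 3 agree on MName; apply MName→ProjID, Client and equate their ProjID, Client entries.
Rows 1 and 2 agree on PName, ProjID; apply PName, ProjID→Client, Budget and equate their Client, Budget entries.
Row 2 is now all distinguished symbols — the join is lossless.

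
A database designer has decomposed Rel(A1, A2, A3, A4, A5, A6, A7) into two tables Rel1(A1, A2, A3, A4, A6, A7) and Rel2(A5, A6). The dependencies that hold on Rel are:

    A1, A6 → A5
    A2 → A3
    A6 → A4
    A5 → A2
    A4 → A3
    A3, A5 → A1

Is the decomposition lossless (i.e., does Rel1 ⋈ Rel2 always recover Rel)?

No

Common attributes: Rel1 ∩ Rel2 = {A6}.
Closure of {A6}: A6 → A4 applies, adding A4; A4 → A3 applies, adding A3. So (A6)⁺ = {A3, A4, A6}.
The closure contains neither all of Rel1 = {A1, A2, A3, A4, A6, A7} nor all of Rel2 = {A5, A6}, so the common attributes are not a superkey of either fragment. The join is lossy.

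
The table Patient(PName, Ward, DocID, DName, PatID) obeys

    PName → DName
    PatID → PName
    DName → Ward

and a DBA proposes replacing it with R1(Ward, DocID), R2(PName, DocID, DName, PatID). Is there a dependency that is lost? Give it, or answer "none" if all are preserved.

Check DName → Ward: no single fragment contains all of {Ward, DName}, and the restricted closure of {DName} across the fragments never reaches {Ward}.
PName → DName is preserved.
PatID → PName is preserved.

DName → Ward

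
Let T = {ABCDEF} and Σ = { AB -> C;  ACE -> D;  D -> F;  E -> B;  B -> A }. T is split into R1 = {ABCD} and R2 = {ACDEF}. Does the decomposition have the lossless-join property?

Common attributes: R1 ∩ R2 = {ACD}.
Closure of {ACD}: D → F applies, adding F. So (ACD)⁺ = {ACDF}.
The closure contains neither all of R1 = {ABCD} nor all of R2 = {ACDEF}, so the common attributes are not a superkey of either fragment. The join is lossy.

No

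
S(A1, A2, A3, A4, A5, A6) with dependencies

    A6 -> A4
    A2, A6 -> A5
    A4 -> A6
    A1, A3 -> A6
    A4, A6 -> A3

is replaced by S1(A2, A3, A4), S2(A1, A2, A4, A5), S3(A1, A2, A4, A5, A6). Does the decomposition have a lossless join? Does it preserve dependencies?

Lossless test (chase): Rows 1 and 2 agree on A4; apply A4→A6 and equate their A6 entries. Rows 1 and 3 agree on A4; apply A4→A6 and equate their A6 entries. Rows 1 and 2 agree on A4, A6; apply A4, A6→A3 and equate their A3 entries. Rows 1 and 3 agree on A4, A6; apply A4, A6→A3 and equate their A3 entries. Rows 1 and 2 agree on A2, A6; apply A2, A6→A5 and equate their A5 entries. Row 2 is now all distinguished symbols — the join is lossless.
Dependency preservation: the restricted closure of {A1, A3} across the fragments never reaches {A6}, so A1, A3 → A6 cannot be enforced without a join — not preserved.

lossless but not dependency-preserving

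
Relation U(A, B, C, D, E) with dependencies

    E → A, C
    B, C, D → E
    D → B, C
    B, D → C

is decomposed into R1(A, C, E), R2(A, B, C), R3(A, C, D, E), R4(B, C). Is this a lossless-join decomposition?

Chase test. Columns are A, B, C, D, E; row i has aⱼ where attribute j ∈ Ri, else bᵢⱼ.
Initial tableau (one row per fragment):
  row 1: a1 b12 a3 b14 a5
  row 2: a1 a2 a3 b24 b25
  row 3: a1 b32 a3 a4 a5
  row 4: b41 a2 a3 b44 b45
No row becomes fully distinguished — the join is lossy.

No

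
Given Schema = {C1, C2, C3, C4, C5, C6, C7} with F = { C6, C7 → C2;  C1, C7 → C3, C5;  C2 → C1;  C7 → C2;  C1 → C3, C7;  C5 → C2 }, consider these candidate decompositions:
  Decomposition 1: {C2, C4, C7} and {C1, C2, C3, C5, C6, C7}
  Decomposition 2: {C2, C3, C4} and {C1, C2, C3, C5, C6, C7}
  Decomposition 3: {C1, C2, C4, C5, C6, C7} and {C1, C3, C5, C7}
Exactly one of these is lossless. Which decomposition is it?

Decomposition 3

Decomposition 1: common = {C2, C7}, closure = {C1, C2, C3, C5, C7} → lossy.
Decomposition 2: common = {C2, C3}, closure = {C1, C2, C3, C5, C7} → lossy.
Decomposition 3: common = {C1, C5, C7}, closure = {C1, C2, C3, C5, C7} → lossless.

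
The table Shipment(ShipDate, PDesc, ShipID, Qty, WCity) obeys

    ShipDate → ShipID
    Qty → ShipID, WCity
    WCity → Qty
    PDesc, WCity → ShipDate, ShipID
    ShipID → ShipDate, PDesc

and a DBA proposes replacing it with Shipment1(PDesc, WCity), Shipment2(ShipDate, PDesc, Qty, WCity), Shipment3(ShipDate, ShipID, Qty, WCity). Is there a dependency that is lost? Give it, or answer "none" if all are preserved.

ShipDate → ShipID lies within Shipment3.
Qty → ShipID, WCity lies within Shipment3.
WCity → Qty lies within Shipment2.
PDesc, WCity → ShipDate, ShipID: restricted closure across fragments reaches ShipDate, ShipID.
ShipID → ShipDate, PDesc: restricted closure across fragments reaches ShipDate, PDesc.
Every dependency is enforceable on the fragments, so the decomposition is dependency-preserving.

none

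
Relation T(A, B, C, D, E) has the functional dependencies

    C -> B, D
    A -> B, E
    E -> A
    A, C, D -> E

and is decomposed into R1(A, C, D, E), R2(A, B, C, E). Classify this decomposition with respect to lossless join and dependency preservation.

Lossless test: (A, C, E)⁺ = {A, B, C, D, E}, which contains all of one fragment — lossless.
Dependency preservation: C → B, D is not contained in any single fragment, but the restricted closure of its left-hand side across the fragments still reaches the right-hand side; the remaining FDs each lie inside some fragment. All dependencies are preserved.

lossless and dependency-preserving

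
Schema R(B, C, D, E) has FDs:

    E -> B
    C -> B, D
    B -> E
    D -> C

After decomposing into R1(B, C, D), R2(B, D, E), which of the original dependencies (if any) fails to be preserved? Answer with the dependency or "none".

none

E → B lies within R2.
C → B, D lies within R1.
B → E lies within R2.
D → C lies within R1.
Every dependency is enforceable on the fragments, so the decomposition is dependency-preserving.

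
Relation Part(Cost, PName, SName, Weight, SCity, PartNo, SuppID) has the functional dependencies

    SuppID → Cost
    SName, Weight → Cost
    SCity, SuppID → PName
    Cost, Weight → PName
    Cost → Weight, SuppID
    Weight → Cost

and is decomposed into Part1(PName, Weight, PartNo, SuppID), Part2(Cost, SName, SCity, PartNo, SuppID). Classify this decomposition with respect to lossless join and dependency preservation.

lossless and dependency-preserving

Lossless test: (PartNo, SuppID)⁺ = {Cost, PName, Weight, PartNo, SuppID}, which contains all of one fragment — lossless.
Dependency preservation: SName, Weight → Cost; SCity, SuppID → PName; Cost, Weight → PName; Cost → Weight, SuppID; Weight → Cost are not contained in any single fragment, but the restricted closure of each left-hand side across the fragments still reaches the right-hand side; the remaining FDs each lie inside some fragment. All dependencies are preserved.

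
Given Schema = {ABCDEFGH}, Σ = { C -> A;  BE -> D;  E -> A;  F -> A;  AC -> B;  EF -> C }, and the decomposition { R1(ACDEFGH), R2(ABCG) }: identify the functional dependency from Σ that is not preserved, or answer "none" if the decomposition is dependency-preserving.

BE -> D

Check BE → D: no single fragment contains all of {BDE}, and the restricted closure of {BE} across the fragments never reaches {D}.
C → A is preserved.
E → A is preserved.
F → A is preserved.
AC → B is preserved.
EF → C is preserved.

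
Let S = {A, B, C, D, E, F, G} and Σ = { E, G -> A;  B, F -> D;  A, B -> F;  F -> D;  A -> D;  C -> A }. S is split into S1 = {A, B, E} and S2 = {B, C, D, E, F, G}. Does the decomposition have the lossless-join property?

Common attributes: S1 ∩ S2 = {B, E}.
No dependency enlarges {B, E}, so (B, E)⁺ = {B, E}.
The closure contains neither all of S1 = {A, B, E} nor all of S2 = {B, C, D, E, F, G}, so the common attributes are not a superkey of either fragment. The join is lossy.

No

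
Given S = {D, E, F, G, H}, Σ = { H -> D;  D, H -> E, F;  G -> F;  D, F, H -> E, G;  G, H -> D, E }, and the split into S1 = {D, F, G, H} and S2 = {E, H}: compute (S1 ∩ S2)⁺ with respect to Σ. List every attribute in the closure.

S1 ∩ S2 = {H}.
H → D applies, adding D
D, H → E, F applies, adding E, F
D, F, H → E, G applies, adding G
Closure: {D, E, F, G, H}.

D, E, F, G, H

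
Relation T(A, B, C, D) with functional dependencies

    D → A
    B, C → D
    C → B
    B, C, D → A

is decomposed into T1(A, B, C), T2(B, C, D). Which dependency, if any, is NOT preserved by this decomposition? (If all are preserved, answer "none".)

D → A

Check D → A: no single fragment contains all of {A, D}, and the restricted closure of {D} across the fragments never reaches {A}.
B, C → D is preserved.
C → B is preserved.
B, C, D → A is preserved.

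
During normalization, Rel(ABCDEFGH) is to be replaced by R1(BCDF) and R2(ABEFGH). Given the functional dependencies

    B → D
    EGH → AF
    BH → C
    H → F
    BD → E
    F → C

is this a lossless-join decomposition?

Yes

Common attributes: R1 ∩ R2 = {BF}.
Closure of {BF}: B → D applies, adding D; BD → E applies, adding E; F → C applies, adding C. So (BF)⁺ = {BCDEF}.
This closure contains every attribute of R1, so R1 ∩ R2 → R1. The join is lossless.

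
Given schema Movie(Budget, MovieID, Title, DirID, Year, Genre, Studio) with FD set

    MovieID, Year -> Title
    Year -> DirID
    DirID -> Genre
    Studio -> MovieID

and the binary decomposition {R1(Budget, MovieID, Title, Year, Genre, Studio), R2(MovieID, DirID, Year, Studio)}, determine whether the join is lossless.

Common attributes: R1 ∩ R2 = {MovieID, Year, Studio}.
Closure of {MovieID, Year, Studio}: MovieID, Year → Title applies, adding Title; Year → DirID applies, adding DirID; DirID → Genre applies, adding Genre. So (MovieID, Year, Studio)⁺ = {MovieID, Title, DirID, Year, Genre, Studio}.
This closure contains every attribute of R2, so R1 ∩ R2 → R2. The join is lossless.

Yes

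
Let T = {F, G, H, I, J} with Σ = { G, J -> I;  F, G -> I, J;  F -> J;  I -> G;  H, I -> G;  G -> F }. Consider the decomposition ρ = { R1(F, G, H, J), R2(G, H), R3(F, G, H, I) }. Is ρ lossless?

Chase test. Columns are F, G, H, I, J; row i has aⱼ where attribute j ∈ Ri, else bᵢⱼ.
Initial tableau (one row per fragment):
  row 1: a1 a2 a3 b14 a5
  row 2: b21 a2 a3 b24 b25
  row 3: a1 a2 a3 a4 b35
Rows 1 and 3 agree on F, G; apply F, G→I, J and equate their I, J entries.
Rows 1 and 2 agree on G; apply G→F and equate their F entries.
Rows 1 and 2 agree on F, G; apply F, G→I, J and equate their I, J entries.
Row 1 is now all distinguished symbols — the join is lossless.

Yes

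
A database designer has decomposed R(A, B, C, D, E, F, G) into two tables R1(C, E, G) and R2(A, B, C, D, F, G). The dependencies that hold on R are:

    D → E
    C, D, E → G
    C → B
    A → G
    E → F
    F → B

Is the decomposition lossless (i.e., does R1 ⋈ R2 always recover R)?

No

Common attributes: R1 ∩ R2 = {C, G}.
Closure of {C, G}: C → B applies, adding B. So (C, G)⁺ = {B, C, G}.
The closure contains neither all of R1 = {C, E, G} nor all of R2 = {A, B, C, D, F, G}, so the common attributes are not a superkey of either fragment. The join is lossy.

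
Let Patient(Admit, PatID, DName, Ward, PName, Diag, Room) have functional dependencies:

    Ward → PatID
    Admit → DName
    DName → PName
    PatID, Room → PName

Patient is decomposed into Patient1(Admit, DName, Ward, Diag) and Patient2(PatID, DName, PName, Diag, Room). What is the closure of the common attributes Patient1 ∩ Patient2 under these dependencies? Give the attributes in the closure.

Patient1 ∩ Patient2 = {DName, Diag}.
DName → PName applies, adding PName
Closure: {DName, PName, Diag}.

DName, PName, Diag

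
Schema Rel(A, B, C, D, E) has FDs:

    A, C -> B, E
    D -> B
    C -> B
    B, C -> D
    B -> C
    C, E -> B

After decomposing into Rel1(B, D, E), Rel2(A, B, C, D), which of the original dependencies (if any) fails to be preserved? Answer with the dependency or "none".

A, C -> B, E

Check A, C → B, E: no single fragment contains all of {A, B, C, E}, and the restricted closure of {A, C} across the fragments never reaches {B, E}.
D → B is preserved.
C → B is preserved.
B, C → D is preserved.
B → C is preserved.
C, E → B is preserved.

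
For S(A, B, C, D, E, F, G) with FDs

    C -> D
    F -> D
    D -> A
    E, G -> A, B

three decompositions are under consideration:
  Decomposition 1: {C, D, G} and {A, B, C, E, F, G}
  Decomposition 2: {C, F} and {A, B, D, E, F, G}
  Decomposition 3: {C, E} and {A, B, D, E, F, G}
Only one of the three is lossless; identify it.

Decomposition 1: common = {C, G}, closure = {A, C, D, G} → lossless.
Decomposition 2: common = {F}, closure = {A, D, F} → lossy.
Decomposition 3: common = {E}, closure = {E} → lossy.

Decomposition 1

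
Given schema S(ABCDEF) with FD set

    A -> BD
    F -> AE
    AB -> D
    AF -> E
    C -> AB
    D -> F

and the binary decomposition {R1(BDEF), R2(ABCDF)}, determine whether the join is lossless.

Common attributes: R1 ∩ R2 = {BDF}.
Closure of {BDF}: F → AE applies, adding AE. So (BDF)⁺ = {ABDEF}.
This closure contains every attribute of R1, so R1 ∩ R2 → R1. The join is lossless.

Yes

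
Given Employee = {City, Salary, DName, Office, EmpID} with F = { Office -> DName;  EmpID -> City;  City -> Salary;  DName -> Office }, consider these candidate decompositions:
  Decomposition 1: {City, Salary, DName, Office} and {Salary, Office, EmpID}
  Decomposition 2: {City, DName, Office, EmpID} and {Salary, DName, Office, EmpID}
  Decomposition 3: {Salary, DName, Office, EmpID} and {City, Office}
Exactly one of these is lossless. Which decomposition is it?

Decomposition 1: common = {Salary, Office}, closure = {Salary, DName, Office} → lossy.
Decomposition 2: common = {DName, Office, EmpID}, closure = {City, Salary, DName, Office, EmpID} → lossless.
Decomposition 3: common = {Office}, closure = {DName, Office} → lossy.

Decomposition 2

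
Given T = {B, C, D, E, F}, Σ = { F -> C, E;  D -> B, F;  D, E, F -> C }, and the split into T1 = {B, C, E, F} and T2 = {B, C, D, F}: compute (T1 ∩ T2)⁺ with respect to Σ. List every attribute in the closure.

T1 ∩ T2 = {B, C, F}.
F → C, E applies, adding E
Closure: {B, C, E, F}.

B, C, E, F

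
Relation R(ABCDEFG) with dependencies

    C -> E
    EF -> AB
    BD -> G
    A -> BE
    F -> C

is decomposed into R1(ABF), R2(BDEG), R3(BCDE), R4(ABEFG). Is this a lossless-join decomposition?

Chase test. Columns are ABCDEFG; row i has aⱼ where attribute j ∈ Ri, else bᵢⱼ.
Initial tableau (one row per fragment):
  row 1: a1 a2 b13 b14 b15 a6 b17
  row 2: b21 a2 b23 a4 a5 b26 a7
  row 3: b31 a2 a3 a4 a5 b36 b37
  row 4: a1 a2 b43 b44 a5 a6 a7
Rows 2 and 3 agree on BD; apply BD→G and equate their G entries.
Rows 1 and 4 agree on A; apply A→BE and equate their BE entries.
Rows 1 and 4 agree on F; apply F→C and equate their C entries.
No row becomes fully distinguished — the join is lossy.

No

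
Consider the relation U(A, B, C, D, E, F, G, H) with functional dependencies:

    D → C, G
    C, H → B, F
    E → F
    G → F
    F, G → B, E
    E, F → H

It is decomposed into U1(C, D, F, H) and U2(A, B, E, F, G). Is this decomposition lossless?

Common attributes: U1 ∩ U2 = {F}.
No dependency enlarges {F}, so (F)⁺ = {F}.
The closure contains neither all of U1 = {C, D, F, H} nor all of U2 = {A, B, E, F, G}, so the common attributes are not a superkey of either fragment. The join is lossy.

No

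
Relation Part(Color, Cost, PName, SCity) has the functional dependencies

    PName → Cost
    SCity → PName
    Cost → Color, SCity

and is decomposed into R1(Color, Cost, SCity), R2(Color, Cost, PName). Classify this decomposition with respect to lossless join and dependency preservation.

lossless and dependency-preserving

Lossless test: (Color, Cost)⁺ = {Color, Cost, PName, SCity}, which contains all of one fragment — lossless.
Dependency preservation: SCity → PName is not contained in any single fragment, but the restricted closure of its left-hand side across the fragments still reaches the right-hand side; the remaining FDs each lie inside some fragment. All dependencies are preserved.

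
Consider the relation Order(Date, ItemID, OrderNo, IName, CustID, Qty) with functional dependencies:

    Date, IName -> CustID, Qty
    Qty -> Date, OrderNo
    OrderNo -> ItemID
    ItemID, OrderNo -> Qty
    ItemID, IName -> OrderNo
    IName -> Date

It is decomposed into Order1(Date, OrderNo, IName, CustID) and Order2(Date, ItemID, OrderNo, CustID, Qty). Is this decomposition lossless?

Yes

Common attributes: Order1 ∩ Order2 = {Date, OrderNo, CustID}.
Closure of {Date, OrderNo, CustID}: OrderNo → ItemID applies, adding ItemID; ItemID, OrderNo → Qty applies, adding Qty. So (Date, OrderNo, CustID)⁺ = {Date, ItemID, OrderNo, CustID, Qty}.
This closure contains every attribute of Order2, so Order1 ∩ Order2 → Order2. The join is lossless.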